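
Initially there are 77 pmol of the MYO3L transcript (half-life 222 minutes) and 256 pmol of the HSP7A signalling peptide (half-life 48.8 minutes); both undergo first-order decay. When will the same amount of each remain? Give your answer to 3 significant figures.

Set 77·(1/2)^(t/222) = 256·(1/2)^(t/48.8).
Taking log₂: log₂(77/256) = t·(1/222 − 1/48.8).
log₂(0.30078) = -1.7332; 1/222 − 1/48.8 = -0.015987.
t = -1.7332 / -0.015987 ≈ 108.41 minutes.

108 minutes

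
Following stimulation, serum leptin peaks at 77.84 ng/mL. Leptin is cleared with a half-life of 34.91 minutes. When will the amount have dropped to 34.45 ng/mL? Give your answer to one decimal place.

41.1 minutes

Fraction remaining = 34.45/77.84 ≈ 0.44257.
n = log₂(77.84/34.45) = ln(2.2595)/ln 2 ≈ 1.176 half-lives.
t = n × t½ = 1.176 × 34.91 ≈ 41.054 minutes.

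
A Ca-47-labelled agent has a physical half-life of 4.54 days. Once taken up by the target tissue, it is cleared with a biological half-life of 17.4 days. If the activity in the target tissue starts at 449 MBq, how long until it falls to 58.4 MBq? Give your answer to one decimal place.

1/t_eff = 1/t_phys + 1/t_biol = 1/4.54 + 1/17.4 = 0.27774 per day.
t_eff = 4.54 × 17.4 / (4.54 + 17.4) ≈ 3.6005 days.
n = log₂(449/58.4) ≈ 2.9427; t = 2.9427 × 3.6005 ≈ 10.595 days.

10.6 days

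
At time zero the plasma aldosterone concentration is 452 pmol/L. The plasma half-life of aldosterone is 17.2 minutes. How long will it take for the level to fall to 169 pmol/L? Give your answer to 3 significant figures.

Fraction remaining = 169/452 ≈ 0.37389.
n = log₂(452/169) = ln(2.6746)/ln 2 ≈ 1.4193 half-lives.
t = n × t½ = 1.4193 × 17.2 ≈ 24.412 minutes.

24.4 minutes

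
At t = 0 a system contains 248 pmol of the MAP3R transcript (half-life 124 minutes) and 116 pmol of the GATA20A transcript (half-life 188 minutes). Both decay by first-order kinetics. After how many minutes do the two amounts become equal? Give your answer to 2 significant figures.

400 minutes

Set 248·(1/2)^(t/124) = 116·(1/2)^(t/188).
Taking log₂: log₂(248/116) = t·(1/124 − 1/188).
log₂(2.1379) = 1.0962; 1/124 − 1/188 = 0.0027454.
t = 1.0962 / 0.0027454 ≈ 399.3 minutes.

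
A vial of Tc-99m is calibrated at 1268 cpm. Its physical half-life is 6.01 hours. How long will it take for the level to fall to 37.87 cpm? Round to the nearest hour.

Fraction remaining = 37.87/1268 ≈ 0.029866.
n = log₂(1268/37.87) = ln(33.483)/ln 2 ≈ 5.0654 half-lives.
t = n × t½ = 5.0654 × 6.01 ≈ 30.443 hours.

30 hours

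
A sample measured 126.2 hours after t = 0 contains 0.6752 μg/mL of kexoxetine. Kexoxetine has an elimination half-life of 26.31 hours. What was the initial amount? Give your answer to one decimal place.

18.8 μg/mL

Number of half-lives elapsed: n = 126.2/26.31 ≈ 4.7967.
A₀ = A × 2^n = 0.6752 × 2^4.7967 = 0.6752 × 27.793 ≈ 18.766 μg/mL.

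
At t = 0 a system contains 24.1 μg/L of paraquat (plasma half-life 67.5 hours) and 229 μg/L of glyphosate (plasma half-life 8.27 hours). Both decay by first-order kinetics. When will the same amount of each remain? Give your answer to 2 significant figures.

Set 24.1·(1/2)^(t/67.5) = 229·(1/2)^(t/8.27).
Taking log₂: log₂(24.1/229) = t·(1/67.5 − 1/8.27).
log₂(0.10524) = -3.2482; 1/67.5 − 1/8.27 = -0.1061.
t = -3.2482 / -0.1061 ≈ 30.614 hours.

31 hours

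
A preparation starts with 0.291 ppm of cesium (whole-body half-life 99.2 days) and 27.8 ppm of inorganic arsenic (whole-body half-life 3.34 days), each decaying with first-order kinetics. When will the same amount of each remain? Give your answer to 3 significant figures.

Set 0.291·(1/2)^(t/99.2) = 27.8·(1/2)^(t/3.34).
Taking log₂: log₂(0.291/27.8) = t·(1/99.2 − 1/3.34).
log₂(0.010468) = -6.5779; 1/99.2 − 1/3.34 = -0.28932.
t = -6.5779 / -0.28932 ≈ 22.736 days.

22.7 days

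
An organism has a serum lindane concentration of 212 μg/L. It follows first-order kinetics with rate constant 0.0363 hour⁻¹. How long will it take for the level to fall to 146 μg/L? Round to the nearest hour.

t½ = ln 2 / λ = 0.69315 / 0.0363 ≈ 19.095 hours.
Fraction remaining = 146/212 ≈ 0.68868.
n = log₂(212/146) = ln(1.4521)/ln 2 ≈ 0.5381 half-lives.
t = n × t½ = 0.5381 × 19.095 ≈ 10.275 hours.

10 hours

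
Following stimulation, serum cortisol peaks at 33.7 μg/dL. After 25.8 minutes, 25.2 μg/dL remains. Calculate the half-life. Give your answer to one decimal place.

61.5 minutes

A/A₀ = 25.2/33.7 ≈ 0.74777.
n = log₂(1.3373) ≈ 0.41932 half-lives elapsed in 25.8 minutes.
t½ = 25.8/0.41932 ≈ 61.527 minutes.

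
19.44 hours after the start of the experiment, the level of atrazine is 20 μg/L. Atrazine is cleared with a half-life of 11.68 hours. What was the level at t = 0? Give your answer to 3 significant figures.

Number of half-lives elapsed: n = 19.44/11.68 ≈ 1.6644.
A₀ = A × 2^n = 20 × 2^1.6644 = 20 × 3.1698 ≈ 63.396 μg/L.

63.4 μg/L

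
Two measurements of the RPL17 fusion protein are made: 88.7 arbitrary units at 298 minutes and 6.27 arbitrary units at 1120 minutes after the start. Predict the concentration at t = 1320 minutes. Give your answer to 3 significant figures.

Over Δt = 1120 − 298 = 822 minutes, the level fell by a factor of 88.7/6.27 ≈ 14.147.
n = log₂(14.147) ≈ 3.8224 half-lives, so t½ = 822/3.8224 ≈ 215.05 minutes.
From t = 1120 to t = 1320: 6.27 × (1/2)^((1320−1120)/215.05) ≈ 3.2908 arbitrary units.

3.29 arbitrary units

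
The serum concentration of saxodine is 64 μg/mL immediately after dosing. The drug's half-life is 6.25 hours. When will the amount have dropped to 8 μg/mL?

18.75 hours

8/64 = 1/8, so 3 half-lives have elapsed.
t = 3 × 6.25 = 18.75 hours.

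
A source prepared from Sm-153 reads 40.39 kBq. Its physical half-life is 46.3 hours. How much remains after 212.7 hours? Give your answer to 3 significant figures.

Number of half-lives: n = 212.7/46.3 ≈ 4.594.
Remaining = 40.39 × (1/2)^4.594 = 40.39 × 0.041408 ≈ 1.6725 kBq.

1.67 kBq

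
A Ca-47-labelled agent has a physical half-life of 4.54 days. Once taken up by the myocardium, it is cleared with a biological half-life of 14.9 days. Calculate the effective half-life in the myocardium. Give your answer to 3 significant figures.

1/t_eff = 1/t_phys + 1/t_biol = 1/4.54 + 1/14.9 = 0.28738 per day.
t_eff = 4.54 × 14.9 / (4.54 + 14.9) ≈ 3.4797 days.

3.48 days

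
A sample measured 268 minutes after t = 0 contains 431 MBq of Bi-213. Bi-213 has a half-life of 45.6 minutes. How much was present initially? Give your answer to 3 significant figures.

Number of half-lives elapsed: n = 268/45.6 ≈ 5.8772.
A₀ = A × 2^n = 431 × 2^5.8772 = 431 × 58.778 ≈ 25333 MBq.

25300 MBq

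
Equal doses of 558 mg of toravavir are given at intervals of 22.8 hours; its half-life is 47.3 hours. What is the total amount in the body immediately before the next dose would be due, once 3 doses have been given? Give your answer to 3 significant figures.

890 mg

The 3 doses were given 68.4, 45.6, 22.8 hours ago.
Total = 558·(1/2)^(68.4/47.3) + 558·(1/2)^(45.6/47.3) + 558·(1/2)^(22.8/47.3)
      = 204.79 + 286.04 + 399.51 ≈ 890.34 mg.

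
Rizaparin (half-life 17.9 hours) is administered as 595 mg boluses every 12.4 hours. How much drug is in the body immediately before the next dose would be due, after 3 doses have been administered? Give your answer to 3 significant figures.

737 mg

The 3 doses were given 37.2, 24.8, 12.4 hours ago.
Total = 595·(1/2)^(37.2/17.9) + 595·(1/2)^(24.8/17.9) + 595·(1/2)^(12.4/17.9)
      = 140.9 + 227.74 + 368.11 ≈ 736.76 mg.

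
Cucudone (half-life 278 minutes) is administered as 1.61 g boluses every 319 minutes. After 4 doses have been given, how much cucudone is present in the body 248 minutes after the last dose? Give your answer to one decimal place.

The 4 doses were given 1205, 886, 567, 248 minutes ago.
Total = 1.61·(1/2)^(1205/278) + 1.61·(1/2)^(886/278) + 1.61·(1/2)^(567/278) + 1.61·(1/2)^(248/278)
      = 0.0798 + 0.17678 + 0.39161 + 0.86752 ≈ 1.5157 g.

1.5 g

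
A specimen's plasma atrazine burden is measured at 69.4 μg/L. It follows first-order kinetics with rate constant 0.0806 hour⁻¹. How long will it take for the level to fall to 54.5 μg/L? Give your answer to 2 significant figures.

3.0 hours

t½ = ln 2 / λ = 0.69315 / 0.0806 ≈ 8.5998 hours.
Fraction remaining = 54.5/69.4 ≈ 0.7853.
n = log₂(69.4/54.5) = ln(1.2734)/ln 2 ≈ 0.34868 half-lives.
t = n × t½ = 0.34868 × 8.5998 ≈ 2.9986 hours.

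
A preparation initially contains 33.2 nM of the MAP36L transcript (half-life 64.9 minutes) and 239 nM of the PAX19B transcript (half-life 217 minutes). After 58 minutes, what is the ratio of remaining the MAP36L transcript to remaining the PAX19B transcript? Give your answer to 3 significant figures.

0.0900

MAP36L transcript: 33.2 × (1/2)^(58/64.9) = 33.2 × (1/2)^0.89368 ≈ 17.87 nM.
PAX19B transcript: 239 × (1/2)^(58/217) = 239 × (1/2)^0.26728 ≈ 198.58 nM.
Ratio ≈ 17.87 / 198.58 ≈ 0.089986.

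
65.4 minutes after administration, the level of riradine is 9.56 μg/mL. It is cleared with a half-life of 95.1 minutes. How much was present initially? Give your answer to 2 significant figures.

15 μg/mL

Number of half-lives elapsed: n = 65.4/95.1 ≈ 0.6877.
A₀ = A × 2^n = 9.56 × 2^0.6877 = 9.56 × 1.6107 ≈ 15.398 μg/mL.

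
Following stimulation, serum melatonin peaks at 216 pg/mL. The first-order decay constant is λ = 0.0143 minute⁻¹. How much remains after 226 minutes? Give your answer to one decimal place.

t½ = ln 2 / λ = 0.69315 / 0.0143 ≈ 48.472 minutes.
Number of half-lives: n = 226/48.472 ≈ 4.6625.
Remaining = 216 × (1/2)^4.6625 = 216 × 0.039486 ≈ 8.5291 pg/mL.

8.5 pg/mL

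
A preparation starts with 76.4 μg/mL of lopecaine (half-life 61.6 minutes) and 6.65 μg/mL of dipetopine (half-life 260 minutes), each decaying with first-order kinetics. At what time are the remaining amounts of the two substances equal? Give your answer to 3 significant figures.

284 minutes

Set 76.4·(1/2)^(t/61.6) = 6.65·(1/2)^(t/260).
Taking log₂: log₂(76.4/6.65) = t·(1/61.6 − 1/260).
log₂(11.489) = 3.5221; 1/61.6 − 1/260 = 0.012388.
t = 3.5221 / 0.012388 ≈ 284.33 minutes.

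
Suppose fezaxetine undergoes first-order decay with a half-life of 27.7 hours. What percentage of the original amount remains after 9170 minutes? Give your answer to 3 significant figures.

2.18%

9170 minutes = 152.833 hours.
n = 152.833/27.7 ≈ 5.5174 half-lives.
Fraction remaining = (1/2)^5.5174 ≈ 0.021831, i.e. 2.1831%.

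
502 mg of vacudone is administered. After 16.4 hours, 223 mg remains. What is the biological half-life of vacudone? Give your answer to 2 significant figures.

14 hours

A/A₀ = 223/502 ≈ 0.44422.
n = log₂(2.2511) ≈ 1.1706 half-lives elapsed in 16.4 hours.
t½ = 16.4/1.1706 ≈ 14.009 hours.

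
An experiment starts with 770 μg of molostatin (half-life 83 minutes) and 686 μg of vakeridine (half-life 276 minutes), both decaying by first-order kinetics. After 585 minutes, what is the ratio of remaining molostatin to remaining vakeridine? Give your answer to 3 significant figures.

0.0369

molostatin: 770 × (1/2)^(585/83) = 770 × (1/2)^7.0482 ≈ 5.818 μg.
vakeridine: 686 × (1/2)^(585/276) = 686 × (1/2)^2.1196 ≈ 157.86 μg.
Ratio ≈ 5.818 / 157.86 ≈ 0.036855.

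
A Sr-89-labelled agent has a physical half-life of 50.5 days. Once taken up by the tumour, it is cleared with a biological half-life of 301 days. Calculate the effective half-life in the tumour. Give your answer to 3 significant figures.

1/t_eff = 1/t_phys + 1/t_biol = 1/50.5 + 1/301 = 0.023124 per day.
t_eff = 50.5 × 301 / (50.5 + 301) ≈ 43.245 days.

43.2 days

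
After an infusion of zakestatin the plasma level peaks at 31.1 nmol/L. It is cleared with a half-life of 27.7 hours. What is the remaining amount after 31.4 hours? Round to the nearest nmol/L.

Number of half-lives: n = 31.4/27.7 ≈ 1.1336.
Remaining = 31.1 × (1/2)^1.1336 = 31.1 × 0.45579 ≈ 14.175 nmol/L.

14 nmol/L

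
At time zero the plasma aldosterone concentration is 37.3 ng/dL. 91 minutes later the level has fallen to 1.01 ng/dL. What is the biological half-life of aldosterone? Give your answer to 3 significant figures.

17.5 minutes

A/A₀ = 1.01/37.3 ≈ 0.027078.
n = log₂(36.931) ≈ 5.2067 half-lives elapsed in 91 minutes.
t½ = 91/5.2067 ≈ 17.477 minutes.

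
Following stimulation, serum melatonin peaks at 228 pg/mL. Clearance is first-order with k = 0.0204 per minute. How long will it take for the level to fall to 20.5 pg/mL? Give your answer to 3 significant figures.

t½ = ln 2 / k = 0.69315 / 0.0204 ≈ 33.978 minutes.
Fraction remaining = 20.5/228 ≈ 0.089912.
n = log₂(228/20.5) = ln(11.122)/ln 2 ≈ 3.4753 half-lives.
t = n × t½ = 3.4753 × 33.978 ≈ 118.08 minutes.

118 minutes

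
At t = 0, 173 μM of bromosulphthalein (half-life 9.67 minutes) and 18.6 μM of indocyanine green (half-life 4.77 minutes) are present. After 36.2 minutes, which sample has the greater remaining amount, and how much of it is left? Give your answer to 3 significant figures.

bromosulphthalein: 173 × (1/2)^3.7435 ≈ 12.916 μM.
indocyanine green: 18.6 × (1/2)^7.5891 ≈ 0.096598 μM.
Bromosulphthalein has more remaining, at ≈ 12.916 μM.

bromosulphthalein, 12.9 μM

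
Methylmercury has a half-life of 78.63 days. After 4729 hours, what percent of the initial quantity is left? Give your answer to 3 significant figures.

17.6%

4729 hours = 197.042 days.
n = 197.042/78.63 ≈ 2.5059 half-lives.
Fraction remaining = (1/2)^2.5059 ≈ 0.17605, i.e. 17.605%.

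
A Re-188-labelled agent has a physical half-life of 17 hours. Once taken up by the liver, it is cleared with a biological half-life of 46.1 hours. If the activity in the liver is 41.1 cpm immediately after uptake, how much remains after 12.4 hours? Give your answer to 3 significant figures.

1/t_eff = 1/t_phys + 1/t_biol = 1/17 + 1/46.1 = 0.080516 per hour.
t_eff = 17 × 46.1 / (17 + 46.1) ≈ 12.42 hours.
Remaining = 41.1 × (1/2)^(12.4/12.42) = 41.1 × (1/2)^0.99839 ≈ 20.573 cpm.

20.6 cpm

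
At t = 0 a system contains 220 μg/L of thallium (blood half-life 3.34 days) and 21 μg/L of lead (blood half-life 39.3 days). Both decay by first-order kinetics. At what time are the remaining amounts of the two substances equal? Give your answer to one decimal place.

12.4 days

Set 220·(1/2)^(t/3.34) = 21·(1/2)^(t/39.3).
Taking log₂: log₂(220/21) = t·(1/3.34 − 1/39.3).
log₂(10.476) = 3.389; 1/3.34 − 1/39.3 = 0.27396.
t = 3.389 / 0.27396 ≈ 12.371 days.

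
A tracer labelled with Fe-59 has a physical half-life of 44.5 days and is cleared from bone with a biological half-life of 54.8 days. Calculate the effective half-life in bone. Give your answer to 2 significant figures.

25 days

1/t_eff = 1/t_phys + 1/t_biol = 1/44.5 + 1/54.8 = 0.04072 per day.
t_eff = 44.5 × 54.8 / (44.5 + 54.8) ≈ 24.558 days.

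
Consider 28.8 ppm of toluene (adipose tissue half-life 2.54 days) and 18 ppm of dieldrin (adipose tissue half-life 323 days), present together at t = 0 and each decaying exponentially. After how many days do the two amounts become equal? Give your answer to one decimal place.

Set 28.8·(1/2)^(t/2.54) = 18·(1/2)^(t/323).
Taking log₂: log₂(28.8/18) = t·(1/2.54 − 1/323).
log₂(1.6) = 0.67807; 1/2.54 − 1/323 = 0.3906.
t = 0.67807 / 0.3906 ≈ 1.736 days.

1.7 days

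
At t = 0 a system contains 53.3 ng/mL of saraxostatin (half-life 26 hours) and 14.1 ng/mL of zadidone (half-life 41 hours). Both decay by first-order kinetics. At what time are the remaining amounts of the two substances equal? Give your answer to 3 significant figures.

136 hours

Set 53.3·(1/2)^(t/26) = 14.1·(1/2)^(t/41).
Taking log₂: log₂(53.3/14.1) = t·(1/26 − 1/41).
log₂(3.7801) = 1.9184; 1/26 − 1/41 = 0.014071.
t = 1.9184 / 0.014071 ≈ 136.34 hours.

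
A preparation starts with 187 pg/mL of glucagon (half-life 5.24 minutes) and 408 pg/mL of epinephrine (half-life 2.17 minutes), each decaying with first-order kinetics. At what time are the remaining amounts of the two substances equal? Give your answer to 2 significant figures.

Set 187·(1/2)^(t/5.24) = 408·(1/2)^(t/2.17).
Taking log₂: log₂(187/408) = t·(1/5.24 − 1/2.17).
log₂(0.45833) = -1.1255; 1/5.24 − 1/2.17 = -0.26999.
t = -1.1255 / -0.26999 ≈ 4.1688 minutes.

4.2 minutes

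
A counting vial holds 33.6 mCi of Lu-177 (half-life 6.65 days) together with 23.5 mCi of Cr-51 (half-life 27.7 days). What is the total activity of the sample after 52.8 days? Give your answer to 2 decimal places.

Lu-177: 33.6 × (1/2)^(52.8/6.65) = 33.6 × (1/2)^7.9398 ≈ 0.13684 mCi.
Cr-51: 23.5 × (1/2)^(52.8/27.7) = 23.5 × (1/2)^1.9061 ≈ 6.2699 mCi.
Total = 0.13684 + 6.2699 ≈ 6.4068 mCi.

6.41 mCi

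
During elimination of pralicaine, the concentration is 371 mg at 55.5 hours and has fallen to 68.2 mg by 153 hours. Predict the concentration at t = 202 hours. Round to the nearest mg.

29 mg

Over Δt = 153 − 55.5 = 97.5 hours, the level fell by a factor of 371/68.2 ≈ 5.4399.
n = log₂(5.4399) ≈ 2.4436 half-lives, so t½ = 97.5/2.4436 ≈ 39.901 hours.
From t = 153 to t = 202: 68.2 × (1/2)^((202−153)/39.901) ≈ 29.114 mg.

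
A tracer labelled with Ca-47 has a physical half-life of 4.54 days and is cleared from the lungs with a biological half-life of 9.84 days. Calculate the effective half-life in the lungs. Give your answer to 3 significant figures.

3.11 days

1/t_eff = 1/t_phys + 1/t_biol = 1/4.54 + 1/9.84 = 0.32189 per day.
t_eff = 4.54 × 9.84 / (4.54 + 9.84) ≈ 3.1066 days.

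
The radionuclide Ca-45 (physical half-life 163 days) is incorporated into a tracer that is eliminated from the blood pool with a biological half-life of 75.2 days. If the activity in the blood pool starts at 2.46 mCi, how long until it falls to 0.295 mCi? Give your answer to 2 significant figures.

1/t_eff = 1/t_phys + 1/t_biol = 1/163 + 1/75.2 = 0.019433 per day.
t_eff = 163 × 75.2 / (163 + 75.2) ≈ 51.459 days.
n = log₂(2.46/0.295) ≈ 3.0599; t = 3.0599 × 51.459 ≈ 157.46 days.

160 days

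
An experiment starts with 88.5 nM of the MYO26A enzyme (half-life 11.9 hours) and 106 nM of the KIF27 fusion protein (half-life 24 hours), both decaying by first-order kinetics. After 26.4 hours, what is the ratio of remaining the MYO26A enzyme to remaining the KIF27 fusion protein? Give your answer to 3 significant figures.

MYO26A enzyme: 88.5 × (1/2)^(26.4/11.9) = 88.5 × (1/2)^2.2185 ≈ 19.016 nM.
KIF27 fusion protein: 106 × (1/2)^(26.4/24) = 106 × (1/2)^1.1 ≈ 49.451 nM.
Ratio ≈ 19.016 / 49.451 ≈ 0.38454.

0.385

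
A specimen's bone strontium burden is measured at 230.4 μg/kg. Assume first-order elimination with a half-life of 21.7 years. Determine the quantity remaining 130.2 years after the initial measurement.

3.6 μg/kg

Elapsed time is 6 half-lives (130.2/21.7).
Each half-life halves the amount: 230.4 × (1/2)^6 = 230.4/64 = 3.6 μg/kg.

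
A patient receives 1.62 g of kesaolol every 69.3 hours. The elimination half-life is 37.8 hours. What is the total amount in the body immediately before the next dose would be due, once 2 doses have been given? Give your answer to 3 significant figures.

The 2 doses were given 138.6, 69.3 hours ago.
Total = 1.62·(1/2)^(138.6/37.8) + 1.62·(1/2)^(69.3/37.8)
      = 0.12757 + 0.4546 ≈ 0.58216 g.

0.582 g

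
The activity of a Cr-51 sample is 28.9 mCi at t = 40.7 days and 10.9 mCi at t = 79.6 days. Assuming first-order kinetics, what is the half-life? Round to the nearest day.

Over Δt = 79.6 − 40.7 = 38.9 days, the level fell by a factor of 28.9/10.9 ≈ 2.6514.
n = log₂(2.6514) ≈ 1.4067 half-lives, so t½ = 38.9/1.4067 ≈ 27.653 days.

28 days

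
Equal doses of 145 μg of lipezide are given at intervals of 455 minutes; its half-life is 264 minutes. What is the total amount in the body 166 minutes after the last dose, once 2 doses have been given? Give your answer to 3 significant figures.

122 μg

The 2 doses were given 621, 166 minutes ago.
Total = 145·(1/2)^(621/264) + 145·(1/2)^(166/264)
      = 28.396 + 93.774 ≈ 122.17 μg.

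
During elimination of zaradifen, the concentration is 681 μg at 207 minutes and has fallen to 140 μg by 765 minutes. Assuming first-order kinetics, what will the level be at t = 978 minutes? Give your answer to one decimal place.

Over Δt = 765 − 207 = 558 minutes, the level fell by a factor of 681/140 ≈ 4.8643.
n = log₂(4.8643) ≈ 2.2822 half-lives, so t½ = 558/2.2822 ≈ 244.5 minutes.
From t = 765 to t = 978: 140 × (1/2)^((978−765)/244.5) ≈ 76.538 μg.

76.5 μg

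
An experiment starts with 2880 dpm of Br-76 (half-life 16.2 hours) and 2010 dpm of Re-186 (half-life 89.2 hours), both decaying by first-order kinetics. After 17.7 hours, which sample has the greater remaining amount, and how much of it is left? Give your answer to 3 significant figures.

Br-76: 2880 × (1/2)^1.0926 ≈ 1350.5 dpm.
Re-186: 2010 × (1/2)^0.19843 ≈ 1751.7 dpm.
Re-186 has more remaining, at ≈ 1751.7 dpm.

Re-186, 1750 dpm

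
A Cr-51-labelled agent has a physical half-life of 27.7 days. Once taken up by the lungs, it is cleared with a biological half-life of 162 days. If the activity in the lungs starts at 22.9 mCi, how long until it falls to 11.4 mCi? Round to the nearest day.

1/t_eff = 1/t_phys + 1/t_biol = 1/27.7 + 1/162 = 0.042274 per day.
t_eff = 27.7 × 162 / (27.7 + 162) ≈ 23.655 days.
n = log₂(22.9/11.4) ≈ 1.0063; t = 1.0063 × 23.655 ≈ 23.805 days.

24 days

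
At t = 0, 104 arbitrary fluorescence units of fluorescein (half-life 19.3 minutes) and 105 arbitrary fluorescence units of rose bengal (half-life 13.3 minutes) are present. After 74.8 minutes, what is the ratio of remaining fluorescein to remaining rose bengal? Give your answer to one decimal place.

fluorescein: 104 × (1/2)^(74.8/19.3) = 104 × (1/2)^3.8756 ≈ 7.0851 arbitrary fluorescence units.
rose bengal: 105 × (1/2)^(74.8/13.3) = 105 × (1/2)^5.6241 ≈ 2.129 arbitrary fluorescence units.
Ratio ≈ 7.0851 / 2.129 ≈ 3.3279.

3.3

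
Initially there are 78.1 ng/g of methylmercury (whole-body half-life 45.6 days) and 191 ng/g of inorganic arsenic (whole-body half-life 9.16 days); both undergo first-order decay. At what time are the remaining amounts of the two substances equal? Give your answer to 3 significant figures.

14.8 days

Set 78.1·(1/2)^(t/45.6) = 191·(1/2)^(t/9.16).
Taking log₂: log₂(78.1/191) = t·(1/45.6 − 1/9.16).
log₂(0.4089) = -1.2902; 1/45.6 − 1/9.16 = -0.08724.
t = -1.2902 / -0.08724 ≈ 14.789 days.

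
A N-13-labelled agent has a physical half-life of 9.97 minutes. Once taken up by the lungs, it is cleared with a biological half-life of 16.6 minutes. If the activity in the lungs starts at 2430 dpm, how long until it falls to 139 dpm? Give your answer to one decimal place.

1/t_eff = 1/t_phys + 1/t_biol = 1/9.97 + 1/16.6 = 0.16054 per minute.
t_eff = 9.97 × 16.6 / (9.97 + 16.6) ≈ 6.2289 minutes.
n = log₂(2430/139) ≈ 4.1278; t = 4.1278 × 6.2289 ≈ 25.712 minutes.

25.7 minutes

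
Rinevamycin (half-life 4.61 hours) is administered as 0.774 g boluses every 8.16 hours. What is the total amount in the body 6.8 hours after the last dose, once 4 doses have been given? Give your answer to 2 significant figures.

0.39 g

The 4 doses were given 31.28, 23.12, 14.96, 6.8 hours ago.
Total = 0.774·(1/2)^(31.28/4.61) + 0.774·(1/2)^(23.12/4.61) + 0.774·(1/2)^(14.96/4.61) + 0.774·(1/2)^(6.8/4.61)
      = 0.0070174 + 0.023934 + 0.081632 + 0.27842 ≈ 0.39101 g.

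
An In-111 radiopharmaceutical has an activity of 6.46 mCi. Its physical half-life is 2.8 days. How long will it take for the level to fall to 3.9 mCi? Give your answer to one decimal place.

2.0 days

Fraction remaining = 3.9/6.46 ≈ 0.60372.
n = log₂(6.46/3.9) = ln(1.6564)/ln 2 ≈ 0.72806 half-lives.
t = n × t½ = 0.72806 × 2.8 ≈ 2.0386 days.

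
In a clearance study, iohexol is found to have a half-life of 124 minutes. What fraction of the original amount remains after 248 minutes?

n = 248/124 ≈ 2 half-lives.
Fraction remaining = (1/2)^2 ≈ 0.25.

0.25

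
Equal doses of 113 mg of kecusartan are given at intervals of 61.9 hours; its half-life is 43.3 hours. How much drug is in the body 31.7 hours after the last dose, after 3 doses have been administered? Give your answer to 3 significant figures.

The 3 doses were given 155.5, 93.6, 31.7 hours ago.
Total = 113·(1/2)^(155.5/43.3) + 113·(1/2)^(93.6/43.3) + 113·(1/2)^(31.7/43.3)
      = 9.3759 + 25.255 + 68.029 ≈ 102.66 mg.

103 mg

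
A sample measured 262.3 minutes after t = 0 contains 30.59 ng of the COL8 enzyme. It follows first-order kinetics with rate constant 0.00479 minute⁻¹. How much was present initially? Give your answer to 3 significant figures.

t½ = ln 2 / λ = 0.69315 / 0.00479 ≈ 144.71 minutes.
Number of half-lives elapsed: n = 262.3/144.71 ≈ 1.8126.
A₀ = A × 2^n = 30.59 × 2^1.8126 = 30.59 × 3.5128 ≈ 107.46 ng.

107 ng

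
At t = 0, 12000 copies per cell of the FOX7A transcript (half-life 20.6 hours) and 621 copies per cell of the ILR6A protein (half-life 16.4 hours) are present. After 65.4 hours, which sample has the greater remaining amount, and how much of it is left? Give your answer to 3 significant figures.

FOX7A transcript: 12000 × (1/2)^3.1748 ≈ 1328.9 copies per cell.
ILR6A protein: 621 × (1/2)^3.9878 ≈ 39.142 copies per cell.
FOX7A transcript has more remaining, at ≈ 1328.9 copies per cell.

FOX7A transcript, 1330 copies per cell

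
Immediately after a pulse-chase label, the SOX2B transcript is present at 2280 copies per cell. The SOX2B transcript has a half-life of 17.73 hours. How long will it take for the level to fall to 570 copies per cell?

570/2280 = 1/4, so 2 half-lives have elapsed.
t = 2 × 17.73 = 35.46 hours.

35.46 hours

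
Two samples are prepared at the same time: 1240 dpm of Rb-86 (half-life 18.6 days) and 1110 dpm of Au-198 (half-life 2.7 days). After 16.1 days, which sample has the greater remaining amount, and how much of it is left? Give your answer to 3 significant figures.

Rb-86, 681 dpm

Rb-86: 1240 × (1/2)^0.86559 ≈ 680.54 dpm.
Au-198: 1110 × (1/2)^5.963 ≈ 17.795 dpm.
Rb-86 has more remaining, at ≈ 680.54 dpm.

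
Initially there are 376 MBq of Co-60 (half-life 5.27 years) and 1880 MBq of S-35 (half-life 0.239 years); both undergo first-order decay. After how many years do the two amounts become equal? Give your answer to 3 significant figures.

0.581 years

Set 376·(1/2)^(t/5.27) = 1880·(1/2)^(t/0.239).
Taking log₂: log₂(376/1880) = t·(1/5.27 − 1/0.239).
log₂(0.2) = -2.3219; 1/5.27 − 1/0.239 = -3.9943.
t = -2.3219 / -3.9943 ≈ 0.5813 years.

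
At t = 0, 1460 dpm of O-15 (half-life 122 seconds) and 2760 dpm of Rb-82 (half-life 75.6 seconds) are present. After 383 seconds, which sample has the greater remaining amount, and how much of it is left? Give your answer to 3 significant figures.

O-15: 1460 × (1/2)^3.1393 ≈ 165.7 dpm.
Rb-82: 2760 × (1/2)^5.0661 ≈ 82.385 dpm.
O-15 has more remaining, at ≈ 165.7 dpm.

O-15, 166 dpm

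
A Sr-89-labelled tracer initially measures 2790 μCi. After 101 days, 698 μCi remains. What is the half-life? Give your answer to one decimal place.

50.5 days

A/A₀ = 698/2790 ≈ 0.25018.
n = log₂(3.9971) ≈ 1.999 half-lives elapsed in 101 days.
t½ = 101/1.999 ≈ 50.526 days.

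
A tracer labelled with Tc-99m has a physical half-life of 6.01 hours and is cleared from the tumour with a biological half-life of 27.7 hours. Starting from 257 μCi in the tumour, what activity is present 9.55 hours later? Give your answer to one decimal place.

67.3 μCi

1/t_eff = 1/t_phys + 1/t_biol = 1/6.01 + 1/27.7 = 0.20249 per hour.
t_eff = 6.01 × 27.7 / (6.01 + 27.7) ≈ 4.9385 hours.
Remaining = 257 × (1/2)^(9.55/4.9385) = 257 × (1/2)^1.9338 ≈ 67.268 μCi.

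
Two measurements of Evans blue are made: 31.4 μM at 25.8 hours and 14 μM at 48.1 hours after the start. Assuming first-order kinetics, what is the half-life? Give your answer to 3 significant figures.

19.1 hours

Over Δt = 48.1 − 25.8 = 22.3 hours, the level fell by a factor of 31.4/14 ≈ 2.2429.
n = log₂(2.2429) ≈ 1.1653 half-lives, so t½ = 22.3/1.1653 ≈ 19.136 hours.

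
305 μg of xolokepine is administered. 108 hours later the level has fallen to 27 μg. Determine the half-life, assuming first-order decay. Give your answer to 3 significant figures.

30.9 hours

A/A₀ = 27/305 ≈ 0.088525.
n = log₂(11.296) ≈ 3.4978 half-lives elapsed in 108 hours.
t½ = 108/3.4978 ≈ 30.877 hours.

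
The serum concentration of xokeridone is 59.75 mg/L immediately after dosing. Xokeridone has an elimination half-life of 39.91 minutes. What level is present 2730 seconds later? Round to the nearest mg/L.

27 mg/L

Convert the elapsed time: 2730 seconds = 45.5 minutes.
Number of half-lives: n = 45.5/39.91 ≈ 1.1401.
Remaining = 59.75 × (1/2)^1.1401 = 59.75 × 0.45374 ≈ 27.111 mg/L.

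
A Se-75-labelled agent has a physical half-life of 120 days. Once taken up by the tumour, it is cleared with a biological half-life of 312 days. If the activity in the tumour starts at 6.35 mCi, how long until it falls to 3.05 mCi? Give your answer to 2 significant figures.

92 days

1/t_eff = 1/t_phys + 1/t_biol = 1/120 + 1/312 = 0.011538 per day.
t_eff = 120 × 312 / (120 + 312) ≈ 86.667 days.
n = log₂(6.35/3.05) ≈ 1.0579; t = 1.0579 × 86.667 ≈ 91.689 days.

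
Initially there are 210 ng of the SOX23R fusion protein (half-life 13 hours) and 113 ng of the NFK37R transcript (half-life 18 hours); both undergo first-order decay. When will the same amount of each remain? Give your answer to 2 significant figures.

Set 210·(1/2)^(t/13) = 113·(1/2)^(t/18).
Taking log₂: log₂(210/113) = t·(1/13 − 1/18).
log₂(1.8584) = 0.89407; 1/13 − 1/18 = 0.021368.
t = 0.89407 / 0.021368 ≈ 41.842 hours.

42 hours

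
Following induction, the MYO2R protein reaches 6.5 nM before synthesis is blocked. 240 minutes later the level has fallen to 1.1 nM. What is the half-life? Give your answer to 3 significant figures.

93.6 minutes

A/A₀ = 1.1/6.5 ≈ 0.16923.
n = log₂(5.9091) ≈ 2.5629 half-lives elapsed in 240 minutes.
t½ = 240/2.5629 ≈ 93.643 minutes.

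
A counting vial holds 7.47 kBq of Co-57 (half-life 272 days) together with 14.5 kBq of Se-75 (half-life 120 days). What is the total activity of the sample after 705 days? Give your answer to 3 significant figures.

Co-57: 7.47 × (1/2)^(705/272) = 7.47 × (1/2)^2.5919 ≈ 1.239 kBq.
Se-75: 14.5 × (1/2)^(705/120) = 14.5 × (1/2)^5.875 ≈ 0.24707 kBq.
Total = 1.239 + 0.24707 ≈ 1.4861 kBq.

1.49 kBq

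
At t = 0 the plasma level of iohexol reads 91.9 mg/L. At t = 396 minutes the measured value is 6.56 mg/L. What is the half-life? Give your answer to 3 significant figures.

104 minutes

A/A₀ = 6.56/91.9 ≈ 0.071382.
n = log₂(14.009) ≈ 3.8083 half-lives elapsed in 396 minutes.
t½ = 396/3.8083 ≈ 103.98 minutes.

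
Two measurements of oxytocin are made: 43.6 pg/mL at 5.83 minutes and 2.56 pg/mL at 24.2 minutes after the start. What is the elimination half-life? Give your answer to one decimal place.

4.5 minutes

Over Δt = 24.2 − 5.83 = 18.37 minutes, the level fell by a factor of 43.6/2.56 ≈ 17.031.
n = log₂(17.031) ≈ 4.0901 half-lives, so t½ = 18.37/4.0901 ≈ 4.4913 minutes.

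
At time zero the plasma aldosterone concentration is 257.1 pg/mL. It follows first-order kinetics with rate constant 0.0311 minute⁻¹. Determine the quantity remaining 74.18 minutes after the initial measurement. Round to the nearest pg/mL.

26 pg/mL

t½ = ln 2 / λ = 0.69315 / 0.0311 ≈ 22.288 minutes.
Number of half-lives: n = 74.18/22.288 ≈ 3.3283.
Remaining = 257.1 × (1/2)^3.3283 = 257.1 × 0.09956 ≈ 25.597 pg/mL.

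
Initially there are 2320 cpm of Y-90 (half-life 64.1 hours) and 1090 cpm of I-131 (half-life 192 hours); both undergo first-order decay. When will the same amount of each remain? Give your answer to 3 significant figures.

Set 2320·(1/2)^(t/64.1) = 1090·(1/2)^(t/192).
Taking log₂: log₂(2320/1090) = t·(1/64.1 − 1/192).
log₂(2.1284) = 1.0898; 1/64.1 − 1/192 = 0.010392.
t = 1.0898 / 0.010392 ≈ 104.87 hours.

105 hours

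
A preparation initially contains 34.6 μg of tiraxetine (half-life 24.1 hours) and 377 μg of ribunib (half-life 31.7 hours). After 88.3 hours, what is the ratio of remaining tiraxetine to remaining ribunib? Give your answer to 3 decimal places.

tiraxetine: 34.6 × (1/2)^(88.3/24.1) = 34.6 × (1/2)^3.6639 ≈ 2.7298 μg.
ribunib: 377 × (1/2)^(88.3/31.7) = 377 × (1/2)^2.7855 ≈ 54.68 μg.
Ratio ≈ 2.7298 / 54.68 ≈ 0.049924.

0.050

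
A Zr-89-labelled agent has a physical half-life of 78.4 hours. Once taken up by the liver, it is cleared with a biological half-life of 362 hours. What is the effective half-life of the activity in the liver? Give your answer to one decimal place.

1/t_eff = 1/t_phys + 1/t_biol = 1/78.4 + 1/362 = 0.015518 per hour.
t_eff = 78.4 × 362 / (78.4 + 362) ≈ 64.443 hours.

64.4 hours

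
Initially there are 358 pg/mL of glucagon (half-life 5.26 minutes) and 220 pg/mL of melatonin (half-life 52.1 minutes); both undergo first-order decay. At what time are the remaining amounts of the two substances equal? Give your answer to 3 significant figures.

Set 358·(1/2)^(t/5.26) = 220·(1/2)^(t/52.1).
Taking log₂: log₂(358/220) = t·(1/5.26 − 1/52.1).
log₂(1.6273) = 0.70246; 1/5.26 − 1/52.1 = 0.17092.
t = 0.70246 / 0.17092 ≈ 4.1098 minutes.

4.11 minutes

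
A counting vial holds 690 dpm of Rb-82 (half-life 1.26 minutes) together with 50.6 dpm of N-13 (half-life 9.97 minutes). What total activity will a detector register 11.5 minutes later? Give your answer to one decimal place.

24.0 dpm

Rb-82: 690 × (1/2)^(11.5/1.26) = 690 × (1/2)^9.127 ≈ 1.2341 dpm.
N-13: 50.6 × (1/2)^(11.5/9.97) = 50.6 × (1/2)^1.1535 ≈ 22.747 dpm.
Total = 1.2341 + 22.747 ≈ 23.981 dpm.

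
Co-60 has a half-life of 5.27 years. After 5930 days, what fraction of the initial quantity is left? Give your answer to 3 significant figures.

0.118

5930 days = 16.2466 years.
n = 16.2466/5.27 ≈ 3.0828 half-lives.
Fraction remaining = (1/2)^3.0828 ≈ 0.11802.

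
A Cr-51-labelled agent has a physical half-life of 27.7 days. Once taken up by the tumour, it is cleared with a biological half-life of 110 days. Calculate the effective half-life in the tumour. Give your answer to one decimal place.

22.1 days

1/t_eff = 1/t_phys + 1/t_biol = 1/27.7 + 1/110 = 0.045192 per day.
t_eff = 27.7 × 110 / (27.7 + 110) ≈ 22.128 days.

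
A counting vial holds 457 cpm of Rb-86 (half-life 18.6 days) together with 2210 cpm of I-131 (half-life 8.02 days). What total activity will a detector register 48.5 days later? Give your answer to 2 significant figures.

Rb-86: 457 × (1/2)^(48.5/18.6) = 457 × (1/2)^2.6075 ≈ 74.985 cpm.
I-131: 2210 × (1/2)^(48.5/8.02) = 2210 × (1/2)^6.0474 ≈ 33.416 cpm.
Total = 74.985 + 33.416 ≈ 108.4 cpm.

110 cpm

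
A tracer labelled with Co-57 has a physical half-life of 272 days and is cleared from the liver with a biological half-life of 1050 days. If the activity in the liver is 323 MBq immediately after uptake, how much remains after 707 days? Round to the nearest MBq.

1/t_eff = 1/t_phys + 1/t_biol = 1/272 + 1/1050 = 0.0046289 per day.
t_eff = 272 × 1050 / (272 + 1050) ≈ 216.04 days.
Remaining = 323 × (1/2)^(707/216.04) = 323 × (1/2)^3.2726 ≈ 33.424 MBq.

33 MBq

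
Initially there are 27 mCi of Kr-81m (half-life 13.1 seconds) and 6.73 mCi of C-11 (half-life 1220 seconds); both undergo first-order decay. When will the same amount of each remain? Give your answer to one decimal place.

26.5 seconds

Set 27·(1/2)^(t/13.1) = 6.73·(1/2)^(t/1220).
Taking log₂: log₂(27/6.73) = t·(1/13.1 − 1/1220).
log₂(4.0119) = 2.0043; 1/13.1 − 1/1220 = 0.075516.
t = 2.0043 / 0.075516 ≈ 26.541 seconds.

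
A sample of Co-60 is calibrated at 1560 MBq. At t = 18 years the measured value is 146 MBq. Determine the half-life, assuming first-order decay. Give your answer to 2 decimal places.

5.27 years

A/A₀ = 146/1560 ≈ 0.09359.
n = log₂(10.685) ≈ 3.4175 half-lives elapsed in 18 years.
t½ = 18/3.4175 ≈ 5.267 years.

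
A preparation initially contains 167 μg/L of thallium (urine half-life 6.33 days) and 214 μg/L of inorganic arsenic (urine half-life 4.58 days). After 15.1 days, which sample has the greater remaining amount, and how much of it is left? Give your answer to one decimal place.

thallium, 32.0 μg/L

thallium: 167 × (1/2)^2.3855 ≈ 31.961 μg/L.
inorganic arsenic: 214 × (1/2)^3.2969 ≈ 21.774 μg/L.
Thallium has more remaining, at ≈ 31.961 μg/L.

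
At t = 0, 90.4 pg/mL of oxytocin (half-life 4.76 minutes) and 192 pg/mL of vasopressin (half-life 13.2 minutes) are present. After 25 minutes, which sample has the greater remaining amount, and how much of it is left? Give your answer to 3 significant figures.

vasopressin, 51.7 pg/mL

oxytocin: 90.4 × (1/2)^5.2521 ≈ 2.3721 pg/mL.
vasopressin: 192 × (1/2)^1.8939 ≈ 51.662 pg/mL.
Vasopressin has more remaining, at ≈ 51.662 pg/mL.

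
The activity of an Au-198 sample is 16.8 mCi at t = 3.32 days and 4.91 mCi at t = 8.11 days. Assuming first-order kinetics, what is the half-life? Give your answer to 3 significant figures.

Over Δt = 8.11 − 3.32 = 4.79 days, the level fell by a factor of 16.8/4.91 ≈ 3.4216.
n = log₂(3.4216) ≈ 1.7747 half-lives, so t½ = 4.79/1.7747 ≈ 2.6991 days.

2.70 days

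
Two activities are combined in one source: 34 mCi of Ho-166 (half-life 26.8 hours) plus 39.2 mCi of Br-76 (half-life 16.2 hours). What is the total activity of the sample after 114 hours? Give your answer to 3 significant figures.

Ho-166: 34 × (1/2)^(114/26.8) = 34 × (1/2)^4.2537 ≈ 1.7823 mCi.
Br-76: 39.2 × (1/2)^(114/16.2) = 39.2 × (1/2)^7.037 ≈ 0.29849 mCi.
Total = 1.7823 + 0.29849 ≈ 2.0808 mCi.

2.08 mCi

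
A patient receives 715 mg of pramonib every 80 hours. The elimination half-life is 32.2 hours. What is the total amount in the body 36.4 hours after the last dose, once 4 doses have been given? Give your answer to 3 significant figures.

The 4 doses were given 276.4, 196.4, 116.4, 36.4 hours ago.
Total = 715·(1/2)^(276.4/32.2) + 715·(1/2)^(196.4/32.2) + 715·(1/2)^(116.4/32.2) + 715·(1/2)^(36.4/32.2)
      = 1.8634 + 10.428 + 58.359 + 326.6 ≈ 397.25 mg.

397 mg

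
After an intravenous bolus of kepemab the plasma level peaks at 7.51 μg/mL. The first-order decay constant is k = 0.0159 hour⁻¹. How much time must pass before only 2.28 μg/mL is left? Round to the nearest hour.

75 hours

t½ = ln 2 / k = 0.69315 / 0.0159 ≈ 43.594 hours.
Fraction remaining = 2.28/7.51 ≈ 0.3036.
n = log₂(7.51/2.28) = ln(3.2939)/ln 2 ≈ 1.7198 half-lives.
t = n × t½ = 1.7198 × 43.594 ≈ 74.972 hours.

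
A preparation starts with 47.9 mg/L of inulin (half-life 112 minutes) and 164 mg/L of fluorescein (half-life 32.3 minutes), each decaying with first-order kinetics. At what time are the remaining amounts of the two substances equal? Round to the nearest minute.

Set 47.9·(1/2)^(t/112) = 164·(1/2)^(t/32.3).
Taking log₂: log₂(47.9/164) = t·(1/112 − 1/32.3).
log₂(0.29207) = -1.7756; 1/112 − 1/32.3 = -0.022031.
t = -1.7756 / -0.022031 ≈ 80.595 minutes.

81 minutes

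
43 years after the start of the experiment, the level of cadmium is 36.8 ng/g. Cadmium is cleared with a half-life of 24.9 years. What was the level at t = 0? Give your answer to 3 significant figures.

Number of half-lives elapsed: n = 43/24.9 ≈ 1.7269.
A₀ = A × 2^n = 36.8 × 2^1.7269 = 36.8 × 3.3102 ≈ 121.81 ng/g.

122 ng/g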